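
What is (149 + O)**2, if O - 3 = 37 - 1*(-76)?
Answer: 70225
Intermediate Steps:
O = 116 (O = 3 + (37 - 1*(-76)) = 3 + (37 + 76) = 3 + 113 = 116)
(149 + O)**2 = (149 + 116)**2 = 265**2 = 70225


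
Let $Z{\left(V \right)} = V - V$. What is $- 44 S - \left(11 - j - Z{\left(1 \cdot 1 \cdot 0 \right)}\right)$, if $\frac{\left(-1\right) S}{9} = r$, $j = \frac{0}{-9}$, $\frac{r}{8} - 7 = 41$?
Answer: $152053$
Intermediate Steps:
$r = 384$ ($r = 56 + 8 \cdot 41 = 56 + 328 = 384$)
$j = 0$ ($j = 0 \left(- \frac{1}{9}\right) = 0$)
$Z{\left(V \right)} = 0$
$S = -3456$ ($S = \left(-9\right) 384 = -3456$)
$- 44 S - \left(11 - j - Z{\left(1 \cdot 1 \cdot 0 \right)}\right) = \left(-44\right) \left(-3456\right) + \left(\left(0 + 0\right) - 11\right) = 152064 + \left(0 - 11\right) = 152064 - 11 = 152053$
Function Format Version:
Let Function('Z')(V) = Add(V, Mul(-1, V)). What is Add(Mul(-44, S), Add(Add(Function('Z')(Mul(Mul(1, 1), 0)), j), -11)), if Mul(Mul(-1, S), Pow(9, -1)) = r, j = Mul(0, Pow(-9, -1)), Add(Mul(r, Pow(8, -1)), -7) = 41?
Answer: 152053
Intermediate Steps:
r = 384 (r = Add(56, Mul(8, 41)) = Add(56, 328) = 384)
j = 0 (j = Mul(0, Rational(-1, 9)) = 0)
Function('Z')(V) = 0
S = -3456 (S = Mul(-9, 384) = -3456)
Add(Mul(-44, S), Add(Add(Function('Z')(Mul(Mul(1, 1), 0)), j), -11)) = Add(Mul(-44, -3456), Add(Add(0, 0), -11)) = Add(152064, Add(0, -11)) = Add(152064, -11) = 152053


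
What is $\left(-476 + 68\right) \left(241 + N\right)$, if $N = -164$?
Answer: $-31416$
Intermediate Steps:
$\left(-476 + 68\right) \left(241 + N\right) = \left(-476 + 68\right) \left(241 - 164\right) = \left(-408\right) 77 = -31416$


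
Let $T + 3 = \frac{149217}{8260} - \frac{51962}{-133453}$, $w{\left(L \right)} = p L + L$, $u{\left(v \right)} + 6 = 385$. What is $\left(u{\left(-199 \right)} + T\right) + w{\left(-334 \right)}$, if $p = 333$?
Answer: $- \frac{122535792837979}{1102321780} \approx -1.1116 \cdot 10^{5}$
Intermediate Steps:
$u{\left(v \right)} = 379$ ($u{\left(v \right)} = -6 + 385 = 379$)
$w{\left(L \right)} = 334 L$ ($w{\left(L \right)} = 333 L + L = 334 L$)
$T = \frac{17035697081}{1102321780}$ ($T = -3 + \left(\frac{149217}{8260} - \frac{51962}{-133453}\right) = -3 + \left(149217 \cdot \frac{1}{8260} - - \frac{51962}{133453}\right) = -3 + \left(\frac{149217}{8260} + \frac{51962}{133453}\right) = -3 + \frac{20342662421}{1102321780} = \frac{17035697081}{1102321780} \approx 15.454$)
$\left(u{\left(-199 \right)} + T\right) + w{\left(-334 \right)} = \left(379 + \frac{17035697081}{1102321780}\right) + 334 \left(-334\right) = \frac{434815651701}{1102321780} - 111556 = - \frac{122535792837979}{1102321780}$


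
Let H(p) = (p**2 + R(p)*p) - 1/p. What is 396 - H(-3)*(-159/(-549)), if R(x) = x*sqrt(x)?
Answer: 215920/549 - 159*I*sqrt(3)/61 ≈ 393.3 - 4.5147*I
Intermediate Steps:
R(x) = x**(3/2)
H(p) = p**2 + p**(5/2) - 1/p (H(p) = (p**2 + p**(3/2)*p) - 1/p = (p**2 + p**(5/2)) - 1/p = p**2 + p**(5/2) - 1/p)
396 - H(-3)*(-159/(-549)) = 396 - (-1 + (-3)**3 + (-3)**(7/2))/(-3)*(-159/(-549)) = 396 - (-(-1 - 27 - 27*I*sqrt(3))/3)*(-159*(-1/549)) = 396 - (-(-28 - 27*I*sqrt(3))/3)*53/183 = 396 - (28/3 + 9*I*sqrt(3))*53/183 = 396 - (1484/549 + 159*I*sqrt(3)/61) = 396 + (-1484/549 - 159*I*sqrt(3)/61) = 215920/549 - 159*I*sqrt(3)/61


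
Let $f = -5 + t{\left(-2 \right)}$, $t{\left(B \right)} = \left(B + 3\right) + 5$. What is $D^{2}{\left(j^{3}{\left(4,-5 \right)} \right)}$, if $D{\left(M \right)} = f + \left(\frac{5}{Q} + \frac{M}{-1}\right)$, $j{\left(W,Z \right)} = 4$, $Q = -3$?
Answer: $\frac{37636}{9} \approx 4181.8$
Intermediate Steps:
$t{\left(B \right)} = 8 + B$ ($t{\left(B \right)} = \left(3 + B\right) + 5 = 8 + B$)
$f = 1$ ($f = -5 + \left(8 - 2\right) = -5 + 6 = 1$)
$D{\left(M \right)} = - \frac{2}{3} - M$ ($D{\left(M \right)} = 1 + \left(\frac{5}{-3} + \frac{M}{-1}\right) = 1 + \left(5 \left(- \frac{1}{3}\right) + M \left(-1\right)\right) = 1 - \left(\frac{5}{3} + M\right) = - \frac{2}{3} - M$)
$D^{2}{\left(j^{3}{\left(4,-5 \right)} \right)} = \left(- \frac{2}{3} - 4^{3}\right)^{2} = \left(- \frac{2}{3} - 64\right)^{2} = \left(- \frac{194}{3}\right)^{2} = \frac{37636}{9}$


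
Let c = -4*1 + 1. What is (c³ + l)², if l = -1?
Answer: 784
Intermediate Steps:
c = -3 (c = -4 + 1 = -3)
(c³ + l)² = ((-3)³ - 1)² = (-27 - 1)² = (-28)² = 784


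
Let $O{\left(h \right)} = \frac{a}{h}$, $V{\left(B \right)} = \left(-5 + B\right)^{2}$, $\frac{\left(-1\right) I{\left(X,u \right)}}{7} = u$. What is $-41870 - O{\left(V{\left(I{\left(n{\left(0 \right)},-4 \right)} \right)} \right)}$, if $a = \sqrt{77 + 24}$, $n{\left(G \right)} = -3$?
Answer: $-41870 - \frac{\sqrt{101}}{529} \approx -41870.0$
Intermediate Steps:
$I{\left(X,u \right)} = - 7 u$
$a = \sqrt{101} \approx 10.05$
$O{\left(h \right)} = \frac{\sqrt{101}}{h}$
$-41870 - O{\left(V{\left(I{\left(n{\left(0 \right)},-4 \right)} \right)} \right)} = -41870 - \frac{\sqrt{101}}{\left(-5 - -28\right)^{2}} = -41870 - \frac{\sqrt{101}}{\left(-5 + 28\right)^{2}} = -41870 - \frac{\sqrt{101}}{23^{2}} = -41870 - \frac{\sqrt{101}}{529}$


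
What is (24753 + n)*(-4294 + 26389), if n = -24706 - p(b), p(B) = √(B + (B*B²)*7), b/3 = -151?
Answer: 1038465 - 88380*I*√40669887 ≈ 1.0385e+6 - 5.6362e+8*I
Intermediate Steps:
b = -453 (b = 3*(-151) = -453)
p(B) = √(B + 7*B³) (p(B) = √(B + B³*7) = √(B + 7*B³))
n = -24706 - 4*I*√40669887 (n = -24706 - √(-453 + 7*(-453)³) = -24706 - √(-453 + 7*(-92959677)) = -24706 - √(-453 - 650717739) = -24706 - √(-650718192) = -24706 - 4*I*√40669887 ≈ -24706.0 - 25509.0*I)
(24753 + n)*(-4294 + 26389) = (24753 + (-24706 - 4*I*√40669887))*(-4294 + 26389) = (47 - 4*I*√40669887)*22095 = 1038465 - 88380*I*√40669887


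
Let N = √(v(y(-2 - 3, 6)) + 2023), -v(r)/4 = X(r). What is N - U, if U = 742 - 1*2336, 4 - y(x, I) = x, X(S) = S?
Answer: 1594 + √1987 ≈ 1638.6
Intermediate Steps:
y(x, I) = 4 - x
v(r) = -4*r
N = √1987 (N = √(-4*(4 - (-2 - 3)) + 2023) = √(-4*(4 - 1*(-5)) + 2023) = √(-4*(4 + 5) + 2023) = √(-4*9 + 2023) = √(-36 + 2023) = √1987 ≈ 44.576)
U = -1594 (U = 742 - 2336 = -1594)
N - U = √1987 - 1*(-1594) = √1987 + 1594 = 1594 + √1987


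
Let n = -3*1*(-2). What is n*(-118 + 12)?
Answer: -636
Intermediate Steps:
n = 6 (n = -3*(-2) = 6)
n*(-118 + 12) = 6*(-118 + 12) = 6*(-106) = -636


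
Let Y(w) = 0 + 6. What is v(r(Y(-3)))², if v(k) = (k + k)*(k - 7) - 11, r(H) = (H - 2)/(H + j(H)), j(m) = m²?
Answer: 29495761/194481 ≈ 151.66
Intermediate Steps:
Y(w) = 6
r(H) = (-2 + H)/(H + H²) (r(H) = (H - 2)/(H + H²) = (-2 + H)/(H + H²))
v(k) = -11 + 2*k*(-7 + k) (v(k) = (2*k)*(-7 + k) - 11 = 2*k*(-7 + k) - 11 = -11 + 2*k*(-7 + k))
v(r(Y(-3)))² = (-11 - 14*(-2 + 6)/(6*(1 + 6)) + 2*((-2 + 6)/(6*(1 + 6)))²)² = (-11 - 7*4/(3*7) + 2*((⅙)*4/7)²)² = (-11 - 7*4/(3*7) + 2*((⅙)*(⅐)*4)²)² = (-11 - 14*2/21 + 2*(2/21)²)² = (-11 - 4/3 + 2*(4/441))² = (-11 - 4/3 + 8/441)² = (-5431/441)² = 29495761/194481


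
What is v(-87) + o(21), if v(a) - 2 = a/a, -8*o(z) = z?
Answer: 3/8 ≈ 0.37500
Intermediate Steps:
o(z) = -z/8
v(a) = 3 (v(a) = 2 + a/a = 2 + 1 = 3)
v(-87) + o(21) = 3 - ⅛*21 = 3 - 21/8 = 3/8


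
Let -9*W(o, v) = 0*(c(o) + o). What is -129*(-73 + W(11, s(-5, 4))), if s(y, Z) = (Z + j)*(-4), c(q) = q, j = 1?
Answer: 9417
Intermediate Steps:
s(y, Z) = -4 - 4*Z (s(y, Z) = (Z + 1)*(-4) = (1 + Z)*(-4) = -4 - 4*Z)
W(o, v) = 0 (W(o, v) = -0*(o + o) = -0*2*o = -1/9*0 = 0)
-129*(-73 + W(11, s(-5, 4))) = -129*(-73 + 0) = -129*(-73) = 9417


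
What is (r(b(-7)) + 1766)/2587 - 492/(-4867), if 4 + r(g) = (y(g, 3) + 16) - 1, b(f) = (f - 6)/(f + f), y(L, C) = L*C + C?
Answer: 139294709/176273006 ≈ 0.79022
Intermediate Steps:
y(L, C) = C + C*L (y(L, C) = C*L + C = C + C*L)
b(f) = (-6 + f)/(2*f) (b(f) = (-6 + f)/((2*f)) = (-6 + f)*(1/(2*f)) = (-6 + f)/(2*f))
r(g) = 14 + 3*g (r(g) = -4 + ((3*(1 + g) + 16) - 1) = -4 + (((3 + 3*g) + 16) - 1) = -4 + ((19 + 3*g) - 1) = -4 + (18 + 3*g) = 14 + 3*g)
(r(b(-7)) + 1766)/2587 - 492/(-4867) = ((14 + 3*((½)*(-6 - 7)/(-7))) + 1766)/2587 - 492/(-4867) = ((14 + 3*((½)*(-⅐)*(-13))) + 1766)*(1/2587) - 492*(-1/4867) = ((14 + 3*(13/14)) + 1766)*(1/2587) + 492/4867 = ((14 + 39/14) + 1766)*(1/2587) + 492/4867 = (235/14 + 1766)*(1/2587) + 492/4867 = (24959/14)*(1/2587) + 492/4867 = 24959/36218 + 492/4867 = 139294709/176273006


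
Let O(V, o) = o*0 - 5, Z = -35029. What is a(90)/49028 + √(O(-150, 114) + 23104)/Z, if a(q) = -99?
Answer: -99/49028 - √23099/35029 ≈ -0.0063580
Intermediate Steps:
O(V, o) = -5 (O(V, o) = 0 - 5 = -5)
a(90)/49028 + √(O(-150, 114) + 23104)/Z = -99/49028 + √(-5 + 23104)/(-35029) = -99*1/49028 + √23099*(-1/35029) = -99/49028 - √23099/35029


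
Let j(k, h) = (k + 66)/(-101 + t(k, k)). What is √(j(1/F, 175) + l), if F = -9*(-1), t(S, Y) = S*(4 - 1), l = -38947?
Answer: I*√31969638762/906 ≈ 197.35*I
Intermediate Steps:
t(S, Y) = 3*S (t(S, Y) = S*3 = 3*S)
F = 9
j(k, h) = (66 + k)/(-101 + 3*k) (j(k, h) = (k + 66)/(-101 + 3*k) = (66 + k)/(-101 + 3*k))
√(j(1/F, 175) + l) = √((66 + 1/9)/(-101 + 3/9) - 38947) = √((66 + ⅑)/(-101 + 3*(⅑)) - 38947) = √((595/9)/(-101 + ⅓) - 38947) = √((595/9)/(-302/3) - 38947) = √(-3/302*595/9 - 38947) = √(-595/906 - 38947) = √(-35286577/906) = I*√31969638762/906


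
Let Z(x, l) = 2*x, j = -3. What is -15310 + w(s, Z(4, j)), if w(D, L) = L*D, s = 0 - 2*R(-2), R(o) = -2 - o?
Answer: -15310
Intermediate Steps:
s = 0 (s = 0 - 2*(-2 - 1*(-2)) = 0 - 2*(-2 + 2) = 0 - 2*0 = 0 + 0 = 0)
w(D, L) = D*L
-15310 + w(s, Z(4, j)) = -15310 + 0*(2*4) = -15310 + 0*8 = -15310 + 0 = -15310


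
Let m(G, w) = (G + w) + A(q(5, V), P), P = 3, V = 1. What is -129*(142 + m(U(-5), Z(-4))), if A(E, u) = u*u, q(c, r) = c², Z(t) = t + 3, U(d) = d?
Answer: -18705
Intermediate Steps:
Z(t) = 3 + t
A(E, u) = u²
m(G, w) = 9 + G + w (m(G, w) = (G + w) + 3² = (G + w) + 9 = 9 + G + w)
-129*(142 + m(U(-5), Z(-4))) = -129*(142 + (9 - 5 + (3 - 4))) = -129*(142 + (9 - 5 - 1)) = -129*(142 + 3) = -129*145 = -18705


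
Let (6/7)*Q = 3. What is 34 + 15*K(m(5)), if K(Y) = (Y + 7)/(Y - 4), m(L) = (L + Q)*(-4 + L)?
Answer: 257/3 ≈ 85.667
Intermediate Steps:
Q = 7/2 (Q = (7/6)*3 = 7/2 ≈ 3.5000)
m(L) = (-4 + L)*(7/2 + L) (m(L) = (L + 7/2)*(-4 + L) = (7/2 + L)*(-4 + L) = (-4 + L)*(7/2 + L))
K(Y) = (7 + Y)/(-4 + Y)
34 + 15*K(m(5)) = 34 + 15*((7 + (-14 + 5² - ½*5))/(-4 + (-14 + 5² - ½*5))) = 34 + 15*((7 + (-14 + 25 - 5/2))/(-4 + (-14 + 25 - 5/2))) = 34 + 15*((7 + 17/2)/(-4 + 17/2)) = 34 + 15*((31/2)/(9/2)) = 34 + 15*((2/9)*(31/2)) = 34 + 15*(31/9) = 34 + 155/3 = 257/3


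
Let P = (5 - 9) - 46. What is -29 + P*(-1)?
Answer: 21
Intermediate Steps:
P = -50 (P = -4 - 46 = -50)
-29 + P*(-1) = -29 - 50*(-1) = -29 + 50 = 21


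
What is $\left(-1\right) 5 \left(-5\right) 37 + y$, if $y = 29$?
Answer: $954$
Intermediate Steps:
$\left(-1\right) 5 \left(-5\right) 37 + y = \left(-1\right) 5 \left(-5\right) 37 + 29 = \left(-5\right) \left(-5\right) 37 + 29 = 25 \cdot 37 + 29 = 925 + 29 = 954$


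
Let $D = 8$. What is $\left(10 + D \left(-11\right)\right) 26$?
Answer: $-2028$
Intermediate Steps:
$\left(10 + D \left(-11\right)\right) 26 = \left(10 + 8 \left(-11\right)\right) 26 = \left(10 - 88\right) 26 = \left(-78\right) 26 = -2028$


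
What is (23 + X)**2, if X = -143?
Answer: 14400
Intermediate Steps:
(23 + X)**2 = (23 - 143)**2 = (-120)**2 = 14400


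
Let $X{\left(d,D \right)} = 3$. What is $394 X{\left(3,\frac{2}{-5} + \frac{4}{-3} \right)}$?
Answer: $1182$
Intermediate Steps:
$394 X{\left(3,\frac{2}{-5} + \frac{4}{-3} \right)} = 394 \cdot 3 = 1182$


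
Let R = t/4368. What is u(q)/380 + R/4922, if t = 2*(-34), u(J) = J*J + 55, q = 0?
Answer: 14780443/102121656 ≈ 0.14473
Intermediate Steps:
u(J) = 55 + J**2 (u(J) = J**2 + 55 = 55 + J**2)
t = -68
R = -17/1092 (R = -68/4368 = -68*1/4368 = -17/1092 ≈ -0.015568)
u(q)/380 + R/4922 = (55 + 0**2)/380 - 17/1092/4922 = (55 + 0)*(1/380) - 17/1092*1/4922 = 55*(1/380) - 17/5374824 = 11/76 - 17/5374824 = 14780443/102121656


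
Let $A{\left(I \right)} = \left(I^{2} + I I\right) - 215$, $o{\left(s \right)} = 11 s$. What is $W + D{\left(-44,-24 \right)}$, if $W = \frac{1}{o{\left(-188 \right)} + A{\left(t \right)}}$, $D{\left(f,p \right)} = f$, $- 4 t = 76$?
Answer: $- \frac{68685}{1561} \approx -44.001$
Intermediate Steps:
$t = -19$ ($t = \left(- \frac{1}{4}\right) 76 = -19$)
$A{\left(I \right)} = -215 + 2 I^{2}$ ($A{\left(I \right)} = \left(I^{2} + I^{2}\right) - 215 = 2 I^{2} - 215 = -215 + 2 I^{2}$)
$W = - \frac{1}{1561}$ ($W = \frac{1}{11 \left(-188\right) - \left(215 - 2 \left(-19\right)^{2}\right)} = \frac{1}{-2068 + \left(-215 + 2 \cdot 361\right)} = \frac{1}{-2068 + \left(-215 + 722\right)} = \frac{1}{-2068 + 507} = \frac{1}{-1561} = - \frac{1}{1561} \approx -0.00064061$)
$W + D{\left(-44,-24 \right)} = - \frac{1}{1561} - 44 = - \frac{68685}{1561}$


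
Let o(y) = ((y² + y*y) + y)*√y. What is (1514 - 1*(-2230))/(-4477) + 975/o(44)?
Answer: -3744/4477 + 975*√11/86152 ≈ -0.79874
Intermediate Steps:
o(y) = √y*(y + 2*y²) (o(y) = ((y² + y²) + y)*√y = (2*y² + y)*√y = (y + 2*y²)*√y = √y*(y + 2*y²))
(1514 - 1*(-2230))/(-4477) + 975/o(44) = (1514 - 1*(-2230))/(-4477) + 975/((44^(3/2)*(1 + 2*44))) = (1514 + 2230)*(-1/4477) + 975/(((88*√11)*(1 + 88))) = 3744*(-1/4477) + 975/(((88*√11)*89)) = -3744/4477 + 975/((7832*√11)) = -3744/4477 + 975*(√11/86152) = -3744/4477 + 975*√11/86152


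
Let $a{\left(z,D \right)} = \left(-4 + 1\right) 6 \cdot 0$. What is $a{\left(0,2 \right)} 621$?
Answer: $0$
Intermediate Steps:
$a{\left(z,D \right)} = 0$ ($a{\left(z,D \right)} = \left(-3\right) 0 = 0$)
$a{\left(0,2 \right)} 621 = 0 \cdot 621 = 0$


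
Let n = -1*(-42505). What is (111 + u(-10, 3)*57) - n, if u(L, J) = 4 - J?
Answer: -42337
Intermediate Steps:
n = 42505
(111 + u(-10, 3)*57) - n = (111 + (4 - 1*3)*57) - 1*42505 = (111 + (4 - 3)*57) - 42505 = (111 + 1*57) - 42505 = (111 + 57) - 42505 = 168 - 42505 = -42337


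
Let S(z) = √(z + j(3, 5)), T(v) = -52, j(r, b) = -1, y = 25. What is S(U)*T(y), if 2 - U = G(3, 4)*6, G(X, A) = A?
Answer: -52*I*√23 ≈ -249.38*I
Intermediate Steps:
U = -22 (U = 2 - 4*6 = 2 - 1*24 = 2 - 24 = -22)
S(z) = √(-1 + z) (S(z) = √(z - 1) = √(-1 + z))
S(U)*T(y) = √(-1 - 22)*(-52) = √(-23)*(-52) = (I*√23)*(-52) = -52*I*√23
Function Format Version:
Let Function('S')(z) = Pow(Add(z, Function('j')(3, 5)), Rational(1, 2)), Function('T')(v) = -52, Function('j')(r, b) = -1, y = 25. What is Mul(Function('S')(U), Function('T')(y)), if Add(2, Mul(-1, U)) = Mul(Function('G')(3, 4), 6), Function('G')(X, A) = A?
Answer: Mul(-52, I, Pow(23, Rational(1, 2))) ≈ Mul(-249.38, I)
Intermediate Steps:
U = -22 (U = Add(2, Mul(-1, Mul(4, 6))) = Add(2, Mul(-1, 24)) = Add(2, -24) = -22)
Function('S')(z) = Pow(Add(-1, z), Rational(1, 2)) (Function('S')(z) = Pow(Add(z, -1), Rational(1, 2)) = Pow(Add(-1, z), Rational(1, 2)))
Mul(Function('S')(U), Function('T')(y)) = Mul(Pow(Add(-1, -22), Rational(1, 2)), -52) = Mul(Pow(-23, Rational(1, 2)), -52) = Mul(Mul(I, Pow(23, Rational(1, 2))), -52) = Mul(-52, I, Pow(23, Rational(1, 2)))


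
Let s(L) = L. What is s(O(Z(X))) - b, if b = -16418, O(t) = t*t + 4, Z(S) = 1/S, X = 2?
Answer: 65689/4 ≈ 16422.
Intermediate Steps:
O(t) = 4 + t**2 (O(t) = t**2 + 4 = 4 + t**2)
s(O(Z(X))) - b = (4 + (1/2)**2) - 1*(-16418) = (4 + (1/2)**2) + 16418 = (4 + 1/4) + 16418 = 17/4 + 16418 = 65689/4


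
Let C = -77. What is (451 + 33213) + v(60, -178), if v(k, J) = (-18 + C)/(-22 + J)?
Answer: 1346579/40 ≈ 33665.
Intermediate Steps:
v(k, J) = -95/(-22 + J) (v(k, J) = (-18 - 77)/(-22 + J) = -95/(-22 + J))
(451 + 33213) + v(60, -178) = (451 + 33213) - 95/(-22 - 178) = 33664 - 95/(-200) = 33664 - 95*(-1/200) = 33664 + 19/40 = 1346579/40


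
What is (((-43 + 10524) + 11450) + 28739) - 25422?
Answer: 25248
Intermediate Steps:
(((-43 + 10524) + 11450) + 28739) - 25422 = ((10481 + 11450) + 28739) - 25422 = (21931 + 28739) - 25422 = 50670 - 25422 = 25248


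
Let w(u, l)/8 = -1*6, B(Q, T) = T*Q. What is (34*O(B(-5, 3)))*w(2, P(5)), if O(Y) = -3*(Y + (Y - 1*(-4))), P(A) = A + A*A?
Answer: -127296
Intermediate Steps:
B(Q, T) = Q*T
P(A) = A + A**2
O(Y) = -12 - 6*Y (O(Y) = -3*(Y + (Y + 4)) = -3*(Y + (4 + Y)) = -3*(4 + 2*Y) = -12 - 6*Y)
w(u, l) = -48 (w(u, l) = 8*(-1*6) = 8*(-6) = -48)
(34*O(B(-5, 3)))*w(2, P(5)) = (34*(-12 - (-30)*3))*(-48) = (34*(-12 - 6*(-15)))*(-48) = (34*(-12 + 90))*(-48) = (34*78)*(-48) = 2652*(-48) = -127296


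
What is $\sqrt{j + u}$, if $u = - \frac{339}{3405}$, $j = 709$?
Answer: $\frac{\sqrt{913223270}}{1135} \approx 26.625$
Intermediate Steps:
$u = - \frac{113}{1135}$ ($u = \left(-339\right) \frac{1}{3405} = - \frac{113}{1135} \approx -0.099559$)
$\sqrt{j + u} = \sqrt{709 - \frac{113}{1135}} = \sqrt{\frac{804602}{1135}} = \frac{\sqrt{913223270}}{1135}$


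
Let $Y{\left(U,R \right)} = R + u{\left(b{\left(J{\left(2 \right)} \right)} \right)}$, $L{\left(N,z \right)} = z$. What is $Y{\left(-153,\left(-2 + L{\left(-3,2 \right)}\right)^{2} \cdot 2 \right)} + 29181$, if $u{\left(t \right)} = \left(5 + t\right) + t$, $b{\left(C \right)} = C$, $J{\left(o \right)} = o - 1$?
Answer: $29188$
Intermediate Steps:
$J{\left(o \right)} = -1 + o$
$u{\left(t \right)} = 5 + 2 t$
$Y{\left(U,R \right)} = 7 + R$ ($Y{\left(U,R \right)} = R + \left(5 + 2 \left(-1 + 2\right)\right) = R + \left(5 + 2 \cdot 1\right) = R + \left(5 + 2\right) = R + 7 = 7 + R$)
$Y{\left(-153,\left(-2 + L{\left(-3,2 \right)}\right)^{2} \cdot 2 \right)} + 29181 = \left(7 + \left(-2 + 2\right)^{2} \cdot 2\right) + 29181 = \left(7 + 0^{2} \cdot 2\right) + 29181 = \left(7 + 0 \cdot 2\right) + 29181 = \left(7 + 0\right) + 29181 = 7 + 29181 = 29188$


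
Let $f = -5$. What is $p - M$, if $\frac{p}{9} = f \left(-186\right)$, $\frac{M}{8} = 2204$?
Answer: $-9262$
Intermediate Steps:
$M = 17632$ ($M = 8 \cdot 2204 = 17632$)
$p = 8370$ ($p = 9 \left(\left(-5\right) \left(-186\right)\right) = 9 \cdot 930 = 8370$)
$p - M = 8370 - 17632 = -9262$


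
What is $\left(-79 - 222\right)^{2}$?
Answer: $90601$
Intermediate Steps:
$\left(-79 - 222\right)^{2} = \left(-301\right)^{2} = 90601$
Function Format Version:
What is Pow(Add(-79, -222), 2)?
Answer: 90601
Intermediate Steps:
Pow(Add(-79, -222), 2) = Pow(-301, 2) = 90601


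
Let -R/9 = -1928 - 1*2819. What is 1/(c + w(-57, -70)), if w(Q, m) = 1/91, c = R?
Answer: 91/3887794 ≈ 2.3407e-5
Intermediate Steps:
R = 42723 (R = -9*(-1928 - 1*2819) = -9*(-1928 - 2819) = -9*(-4747) = 42723)
c = 42723
w(Q, m) = 1/91
1/(c + w(-57, -70)) = 1/(42723 + 1/91) = 1/(3887794/91) = 91/3887794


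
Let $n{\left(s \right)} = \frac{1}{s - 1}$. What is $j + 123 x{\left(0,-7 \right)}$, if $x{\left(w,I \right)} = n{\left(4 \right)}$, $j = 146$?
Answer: $187$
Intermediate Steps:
$n{\left(s \right)} = \frac{1}{-1 + s}$
$x{\left(w,I \right)} = \frac{1}{3}$ ($x{\left(w,I \right)} = \frac{1}{-1 + 4} = \frac{1}{3}$)
$j + 123 x{\left(0,-7 \right)} = 146 + 123 \cdot \frac{1}{3} = 146 + 41 = 187$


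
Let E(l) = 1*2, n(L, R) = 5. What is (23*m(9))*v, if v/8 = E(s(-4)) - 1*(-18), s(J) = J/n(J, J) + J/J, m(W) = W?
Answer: 33120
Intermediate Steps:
s(J) = 1 + J/5 (s(J) = J/5 + J/J = J*(1/5) + 1 = J/5 + 1 = 1 + J/5)
E(l) = 2
v = 160 (v = 8*(2 - 1*(-18)) = 8*(2 + 18) = 8*20 = 160)
(23*m(9))*v = (23*9)*160 = 207*160 = 33120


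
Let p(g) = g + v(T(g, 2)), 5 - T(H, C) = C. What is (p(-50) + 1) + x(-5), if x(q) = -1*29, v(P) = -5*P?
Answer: -93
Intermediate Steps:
T(H, C) = 5 - C
x(q) = -29
p(g) = -15 + g (p(g) = g - 5*(5 - 1*2) = g - 5*(5 - 2) = g - 5*3 = g - 15 = -15 + g)
(p(-50) + 1) + x(-5) = ((-15 - 50) + 1) - 29 = (-65 + 1) - 29 = -64 - 29 = -93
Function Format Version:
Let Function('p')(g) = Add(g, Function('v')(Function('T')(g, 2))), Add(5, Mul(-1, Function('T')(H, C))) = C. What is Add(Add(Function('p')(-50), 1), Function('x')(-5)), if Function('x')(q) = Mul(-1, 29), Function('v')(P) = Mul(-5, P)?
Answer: -93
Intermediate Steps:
Function('T')(H, C) = Add(5, Mul(-1, C))
Function('x')(q) = -29
Function('p')(g) = Add(-15, g) (Function('p')(g) = Add(g, Mul(-5, Add(5, Mul(-1, 2)))) = Add(g, Mul(-5, Add(5, -2))) = Add(g, Mul(-5, 3)) = Add(g, -15) = Add(-15, g))
Add(Add(Function('p')(-50), 1), Function('x')(-5)) = Add(Add(Add(-15, -50), 1), -29) = Add(Add(-65, 1), -29) = Add(-64, -29) = -93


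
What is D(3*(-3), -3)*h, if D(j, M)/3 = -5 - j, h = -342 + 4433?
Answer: 49092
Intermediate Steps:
h = 4091
D(j, M) = -15 - 3*j (D(j, M) = 3*(-5 - j) = -15 - 3*j)
D(3*(-3), -3)*h = (-15 - 9*(-3))*4091 = (-15 - 3*(-9))*4091 = (-15 + 27)*4091 = 12*4091 = 49092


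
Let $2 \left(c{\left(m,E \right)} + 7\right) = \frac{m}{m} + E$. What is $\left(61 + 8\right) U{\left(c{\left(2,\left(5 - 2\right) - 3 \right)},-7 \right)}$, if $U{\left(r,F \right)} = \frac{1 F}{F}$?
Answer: $69$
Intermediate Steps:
$c{\left(m,E \right)} = - \frac{13}{2} + \frac{E}{2}$ ($c{\left(m,E \right)} = -7 + \frac{\frac{m}{m} + E}{2} = -7 + \frac{1 + E}{2} = -7 + \left(\frac{1}{2} + \frac{E}{2}\right) = - \frac{13}{2} + \frac{E}{2}$)
$U{\left(r,F \right)} = 1$ ($U{\left(r,F \right)} = \frac{F}{F} = 1$)
$\left(61 + 8\right) U{\left(c{\left(2,\left(5 - 2\right) - 3 \right)},-7 \right)} = \left(61 + 8\right) 1 = 69 \cdot 1 = 69$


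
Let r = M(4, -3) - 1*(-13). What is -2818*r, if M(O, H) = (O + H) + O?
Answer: -50724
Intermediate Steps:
M(O, H) = H + 2*O (M(O, H) = (H + O) + O = H + 2*O)
r = 18 (r = (-3 + 2*4) - 1*(-13) = (-3 + 8) + 13 = 5 + 13 = 18)
-2818*r = -2818*18 = -50724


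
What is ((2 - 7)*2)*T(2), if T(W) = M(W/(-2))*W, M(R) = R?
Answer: 20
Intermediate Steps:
T(W) = -W**2/2 (T(W) = (W/(-2))*W = (W*(-1/2))*W = (-W/2)*W = -W**2/2)
((2 - 7)*2)*T(2) = ((2 - 7)*2)*(-1/2*2**2) = (-5*2)*(-1/2*4) = -10*(-2) = 20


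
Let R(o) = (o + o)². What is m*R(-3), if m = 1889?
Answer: 68004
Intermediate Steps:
R(o) = 4*o² (R(o) = (2*o)² = 4*o²)
m*R(-3) = 1889*(4*(-3)²) = 1889*(4*9) = 1889*36 = 68004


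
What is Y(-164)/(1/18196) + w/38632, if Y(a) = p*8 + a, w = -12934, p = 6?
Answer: -40770983043/19316 ≈ -2.1107e+6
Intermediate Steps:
Y(a) = 48 + a (Y(a) = 6*8 + a = 48 + a)
Y(-164)/(1/18196) + w/38632 = (48 - 164)/(1/18196) - 12934/38632 = -116/1/18196 - 12934*1/38632 = -116*18196 - 6467/19316 = -2110736 - 6467/19316 = -40770983043/19316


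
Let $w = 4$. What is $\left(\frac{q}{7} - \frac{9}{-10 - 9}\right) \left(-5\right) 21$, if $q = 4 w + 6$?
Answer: $- \frac{7215}{19} \approx -379.74$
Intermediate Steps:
$q = 22$ ($q = 4 \cdot 4 + 6 = 16 + 6 = 22$)
$\left(\frac{q}{7} - \frac{9}{-10 - 9}\right) \left(-5\right) 21 = \left(\frac{22}{7} - \frac{9}{-10 - 9}\right) \left(-5\right) 21 = \left(22 \cdot \frac{1}{7} - \frac{9}{-19}\right) \left(-5\right) 21 = \left(\frac{22}{7} - - \frac{9}{19}\right) \left(-5\right) 21 = \left(\frac{22}{7} + \frac{9}{19}\right) \left(-5\right) 21 = \frac{481}{133} \left(-5\right) 21 = \left(- \frac{2405}{133}\right) 21 = - \frac{7215}{19}$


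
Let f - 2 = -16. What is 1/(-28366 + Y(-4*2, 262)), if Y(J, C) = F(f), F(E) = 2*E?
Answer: -1/28394 ≈ -3.5219e-5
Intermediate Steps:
f = -14 (f = 2 - 16 = -14)
Y(J, C) = -28 (Y(J, C) = 2*(-14) = -28)
1/(-28366 + Y(-4*2, 262)) = 1/(-28366 - 28) = 1/(-28394) = -1/28394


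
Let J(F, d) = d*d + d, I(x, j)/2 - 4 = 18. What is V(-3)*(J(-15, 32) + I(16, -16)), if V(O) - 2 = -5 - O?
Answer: 0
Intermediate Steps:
I(x, j) = 44 (I(x, j) = 8 + 2*18 = 8 + 36 = 44)
V(O) = -3 - O (V(O) = 2 + (-5 - O) = -3 - O)
J(F, d) = d + d² (J(F, d) = d² + d = d + d²)
V(-3)*(J(-15, 32) + I(16, -16)) = (-3 - 1*(-3))*(32*(1 + 32) + 44) = (-3 + 3)*(32*33 + 44) = 0*(1056 + 44) = 0*1100 = 0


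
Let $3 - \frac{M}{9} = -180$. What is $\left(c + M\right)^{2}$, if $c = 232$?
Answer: $3530641$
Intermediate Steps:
$M = 1647$ ($M = 27 - -1620 = 27 + 1620 = 1647$)
$\left(c + M\right)^{2} = \left(232 + 1647\right)^{2} = 1879^{2} = 3530641$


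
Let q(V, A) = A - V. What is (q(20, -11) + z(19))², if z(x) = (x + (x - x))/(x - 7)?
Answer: 124609/144 ≈ 865.34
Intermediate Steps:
z(x) = x/(-7 + x) (z(x) = (x + 0)/(-7 + x) = x/(-7 + x))
(q(20, -11) + z(19))² = ((-11 - 1*20) + 19/(-7 + 19))² = ((-11 - 20) + 19/12)² = (-31 + 19*(1/12))² = (-31 + 19/12)² = (-353/12)² = 124609/144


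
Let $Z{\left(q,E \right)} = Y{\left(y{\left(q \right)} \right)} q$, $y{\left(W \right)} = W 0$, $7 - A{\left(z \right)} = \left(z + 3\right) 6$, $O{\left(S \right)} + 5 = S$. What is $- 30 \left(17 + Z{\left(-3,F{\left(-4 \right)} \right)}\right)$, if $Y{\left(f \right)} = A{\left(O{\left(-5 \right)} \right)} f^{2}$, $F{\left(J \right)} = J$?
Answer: $-510$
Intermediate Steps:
$O{\left(S \right)} = -5 + S$
$A{\left(z \right)} = -11 - 6 z$ ($A{\left(z \right)} = 7 - \left(z + 3\right) 6 = 7 - \left(3 + z\right) 6 = 7 - \left(18 + 6 z\right) = -11 - 6 z$)
$y{\left(W \right)} = 0$
$Y{\left(f \right)} = 49 f^{2}$ ($Y{\left(f \right)} = \left(-11 - 6 \left(-5 - 5\right)\right) f^{2} = \left(-11 - -60\right) f^{2} = \left(-11 + 60\right) f^{2} = 49 f^{2}$)
$Z{\left(q,E \right)} = 0$ ($Z{\left(q,E \right)} = 49 \cdot 0^{2} q = 49 \cdot 0 q = 0 q = 0$)
$- 30 \left(17 + Z{\left(-3,F{\left(-4 \right)} \right)}\right) = - 30 \left(17 + 0\right) = \left(-30\right) 17 = -510$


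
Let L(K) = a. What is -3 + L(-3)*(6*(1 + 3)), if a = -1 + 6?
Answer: 117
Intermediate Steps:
a = 5
L(K) = 5
-3 + L(-3)*(6*(1 + 3)) = -3 + 5*(6*(1 + 3)) = -3 + 5*(6*4) = -3 + 5*24 = -3 + 120 = 117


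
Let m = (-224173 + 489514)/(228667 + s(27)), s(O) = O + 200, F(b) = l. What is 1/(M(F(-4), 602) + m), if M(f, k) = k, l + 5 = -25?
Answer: 76298/46019843 ≈ 0.0016579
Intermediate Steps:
l = -30 (l = -5 - 25 = -30)
F(b) = -30
s(O) = 200 + O
m = 88447/76298 (m = (-224173 + 489514)/(228667 + (200 + 27)) = 265341/(228667 + 227) = 265341/228894 = 265341*(1/228894) = 88447/76298 ≈ 1.1592)
1/(M(F(-4), 602) + m) = 1/(602 + 88447/76298) = 1/(46019843/76298) = 76298/46019843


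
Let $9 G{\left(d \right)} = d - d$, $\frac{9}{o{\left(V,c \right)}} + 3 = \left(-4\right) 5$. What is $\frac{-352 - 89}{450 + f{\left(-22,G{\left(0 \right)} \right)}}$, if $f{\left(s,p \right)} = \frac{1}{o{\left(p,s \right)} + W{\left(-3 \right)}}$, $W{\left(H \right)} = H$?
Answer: $- \frac{4914}{5011} \approx -0.98064$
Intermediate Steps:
$o{\left(V,c \right)} = - \frac{9}{23}$ ($o{\left(V,c \right)} = \frac{9}{-3 - 20} = \frac{9}{-23} = 9 \left(- \frac{1}{23}\right) = - \frac{9}{23}$)
$G{\left(d \right)} = 0$ ($G{\left(d \right)} = \frac{d - d}{9} = \frac{1}{9} \cdot 0 = 0$)
$f{\left(s,p \right)} = - \frac{23}{78}$ ($f{\left(s,p \right)} = \frac{1}{- \frac{9}{23} - 3} = \frac{1}{- \frac{78}{23}} = - \frac{23}{78}$)
$\frac{-352 - 89}{450 + f{\left(-22,G{\left(0 \right)} \right)}} = \frac{-352 - 89}{450 - \frac{23}{78}} = - \frac{441}{\frac{35077}{78}} = \left(-441\right) \frac{78}{35077} = - \frac{4914}{5011}$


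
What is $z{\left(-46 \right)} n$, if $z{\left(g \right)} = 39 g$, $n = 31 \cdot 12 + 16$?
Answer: $-696072$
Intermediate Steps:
$n = 388$ ($n = 372 + 16 = 388$)
$z{\left(-46 \right)} n = 39 \left(-46\right) 388 = \left(-1794\right) 388 = -696072$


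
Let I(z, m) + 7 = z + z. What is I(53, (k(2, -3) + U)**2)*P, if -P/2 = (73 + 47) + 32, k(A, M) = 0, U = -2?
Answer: -30096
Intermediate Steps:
I(z, m) = -7 + 2*z (I(z, m) = -7 + (z + z) = -7 + 2*z)
P = -304 (P = -2*((73 + 47) + 32) = -2*(120 + 32) = -2*152 = -304)
I(53, (k(2, -3) + U)**2)*P = (-7 + 2*53)*(-304) = (-7 + 106)*(-304) = 99*(-304) = -30096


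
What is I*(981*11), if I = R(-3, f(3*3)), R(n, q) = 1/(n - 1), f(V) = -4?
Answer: -10791/4 ≈ -2697.8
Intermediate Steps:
R(n, q) = 1/(-1 + n)
I = -1/4 (I = 1/(-1 - 3) = 1/(-4) = -1/4 ≈ -0.25000)
I*(981*11) = -981*11/4 = -1/4*10791 = -10791/4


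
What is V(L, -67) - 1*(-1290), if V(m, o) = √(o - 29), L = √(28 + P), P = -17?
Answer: 1290 + 4*I*√6 ≈ 1290.0 + 9.798*I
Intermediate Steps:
L = √11 (L = √(28 - 17) = √11 ≈ 3.3166)
V(m, o) = √(-29 + o)
V(L, -67) - 1*(-1290) = √(-29 - 67) - 1*(-1290) = √(-96) + 1290 = 4*I*√6 + 1290 = 1290 + 4*I*√6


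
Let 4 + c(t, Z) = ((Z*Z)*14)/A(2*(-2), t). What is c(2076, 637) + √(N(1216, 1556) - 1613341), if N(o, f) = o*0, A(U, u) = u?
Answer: 2836231/1038 + I*√1613341 ≈ 2732.4 + 1270.2*I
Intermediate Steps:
N(o, f) = 0
c(t, Z) = -4 + 14*Z²/t (c(t, Z) = -4 + ((Z*Z)*14)/t = -4 + (Z²*14)/t = -4 + (14*Z²)/t = -4 + 14*Z²/t)
c(2076, 637) + √(N(1216, 1556) - 1613341) = (-4 + 14*637²/2076) + √(0 - 1613341) = (-4 + 14*405769*(1/2076)) + √(-1613341) = (-4 + 2840383/1038) + I*√1613341 = 2836231/1038 + I*√1613341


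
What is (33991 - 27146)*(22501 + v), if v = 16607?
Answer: 267694260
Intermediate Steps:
(33991 - 27146)*(22501 + v) = (33991 - 27146)*(22501 + 16607) = 6845*39108 = 267694260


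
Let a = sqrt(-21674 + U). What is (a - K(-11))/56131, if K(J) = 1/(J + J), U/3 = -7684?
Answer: 1/1234882 + I*sqrt(44726)/56131 ≈ 8.0979e-7 + 0.0037677*I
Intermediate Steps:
U = -23052 (U = 3*(-7684) = -23052)
a = I*sqrt(44726) (a = sqrt(-21674 - 23052) = sqrt(-44726) = I*sqrt(44726) ≈ 211.49*I)
K(J) = 1/(2*J)
(a - K(-11))/56131 = (I*sqrt(44726) - 1/(2*(-11)))/56131 = (I*sqrt(44726) - (-1)/(2*11))*(1/56131) = (I*sqrt(44726) - 1*(-1/22))*(1/56131) = (I*sqrt(44726) + 1/22)*(1/56131) = (1/22 + I*sqrt(44726))*(1/56131) = 1/1234882 + I*sqrt(44726)/56131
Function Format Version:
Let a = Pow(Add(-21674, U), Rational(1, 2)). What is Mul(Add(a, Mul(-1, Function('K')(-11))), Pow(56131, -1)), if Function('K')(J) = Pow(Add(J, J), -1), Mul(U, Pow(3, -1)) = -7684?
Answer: Add(Rational(1, 1234882), Mul(Rational(1, 56131), I, Pow(44726, Rational(1, 2)))) ≈ Add(8.0979e-7, Mul(0.0037677, I))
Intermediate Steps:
U = -23052 (U = Mul(3, -7684) = -23052)
a = Mul(I, Pow(44726, Rational(1, 2))) (a = Pow(Add(-21674, -23052), Rational(1, 2)) = Pow(-44726, Rational(1, 2)) = Mul(I, Pow(44726, Rational(1, 2))) ≈ Mul(211.49, I))
Function('K')(J) = Mul(Rational(1, 2), Pow(J, -1)) (Function('K')(J) = Pow(Mul(2, J), -1) = Mul(Rational(1, 2), Pow(J, -1)))
Mul(Add(a, Mul(-1, Function('K')(-11))), Pow(56131, -1)) = Mul(Add(Mul(I, Pow(44726, Rational(1, 2))), Mul(-1, Mul(Rational(1, 2), Pow(-11, -1)))), Pow(56131, -1)) = Mul(Add(Mul(I, Pow(44726, Rational(1, 2))), Mul(-1, Mul(Rational(1, 2), Rational(-1, 11)))), Rational(1, 56131)) = Mul(Add(Mul(I, Pow(44726, Rational(1, 2))), Mul(-1, Rational(-1, 22))), Rational(1, 56131)) = Mul(Add(Mul(I, Pow(44726, Rational(1, 2))), Rational(1, 22)), Rational(1, 56131)) = Mul(Add(Rational(1, 22), Mul(I, Pow(44726, Rational(1, 2)))), Rational(1, 56131)) = Add(Rational(1, 1234882), Mul(Rational(1, 56131), I, Pow(44726, Rational(1, 2))))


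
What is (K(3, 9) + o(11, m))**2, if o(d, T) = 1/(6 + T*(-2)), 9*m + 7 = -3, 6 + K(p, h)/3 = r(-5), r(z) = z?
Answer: 5919489/5476 ≈ 1081.0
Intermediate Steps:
K(p, h) = -33 (K(p, h) = -18 + 3*(-5) = -18 - 15 = -33)
m = -10/9 (m = -7/9 + (1/9)*(-3) = -7/9 - 1/3 = -10/9 ≈ -1.1111)
o(d, T) = 1/(6 - 2*T)
(K(3, 9) + o(11, m))**2 = (-33 - 1/(-6 + 2*(-10/9)))**2 = (-33 - 1/(-6 - 20/9))**2 = (-33 - 1/(-74/9))**2 = (-33 - 1*(-9/74))**2 = (-33 + 9/74)**2 = (-2433/74)**2 = 5919489/5476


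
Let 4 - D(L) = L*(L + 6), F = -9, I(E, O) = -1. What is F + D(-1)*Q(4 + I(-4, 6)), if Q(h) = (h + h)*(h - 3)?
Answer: -9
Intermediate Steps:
D(L) = 4 - L*(6 + L) (D(L) = 4 - L*(L + 6) = 4 - L*(6 + L))
Q(h) = 2*h*(-3 + h) (Q(h) = (2*h)*(-3 + h) = 2*h*(-3 + h))
F + D(-1)*Q(4 + I(-4, 6)) = -9 + (4 - 1*(-1)² - 6*(-1))*(2*(4 - 1)*(-3 + (4 - 1))) = -9 + (4 - 1*1 + 6)*(2*3*(-3 + 3)) = -9 + (4 - 1 + 6)*(2*3*0) = -9 + 9*0 = -9 + 0 = -9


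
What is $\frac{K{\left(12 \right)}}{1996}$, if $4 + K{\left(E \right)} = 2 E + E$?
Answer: $\frac{8}{499} \approx 0.016032$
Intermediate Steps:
$K{\left(E \right)} = -4 + 3 E$ ($K{\left(E \right)} = -4 + \left(2 E + E\right) = -4 + 3 E$)
$\frac{K{\left(12 \right)}}{1996} = \frac{-4 + 3 \cdot 12}{1996} = \left(-4 + 36\right) \frac{1}{1996} = 32 \cdot \frac{1}{1996} = \frac{8}{499}$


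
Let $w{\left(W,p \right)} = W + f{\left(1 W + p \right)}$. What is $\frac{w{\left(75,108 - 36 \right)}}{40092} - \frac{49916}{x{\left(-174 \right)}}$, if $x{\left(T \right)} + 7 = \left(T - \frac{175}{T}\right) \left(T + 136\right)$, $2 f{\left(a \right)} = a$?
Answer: $- \frac{58007456043}{7634986840} \approx -7.5976$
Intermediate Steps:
$f{\left(a \right)} = \frac{a}{2}$
$w{\left(W,p \right)} = \frac{p}{2} + \frac{3 W}{2}$ ($w{\left(W,p \right)} = W + \frac{1 W + p}{2} = W + \frac{W + p}{2} = W + \left(\frac{W}{2} + \frac{p}{2}\right) = \frac{p}{2} + \frac{3 W}{2}$)
$x{\left(T \right)} = -7 + \left(136 + T\right) \left(T - \frac{175}{T}\right)$ ($x{\left(T \right)} = -7 + \left(T - \frac{175}{T}\right) \left(T + 136\right) = -7 + \left(T - \frac{175}{T}\right) \left(136 + T\right) = -7 + \left(136 + T\right) \left(T - \frac{175}{T}\right)$)
$\frac{w{\left(75,108 - 36 \right)}}{40092} - \frac{49916}{x{\left(-174 \right)}} = \frac{\frac{108 - 36}{2} + \frac{3}{2} \cdot 75}{40092} - \frac{49916}{-182 + \left(-174\right)^{2} - \frac{23800}{-174} + 136 \left(-174\right)} = \left(\frac{108 - 36}{2} + \frac{225}{2}\right) \frac{1}{40092} - \frac{49916}{-182 + 30276 - - \frac{11900}{87} - 23664} = \left(\frac{1}{2} \cdot 72 + \frac{225}{2}\right) \frac{1}{40092} - \frac{49916}{-182 + 30276 + \frac{11900}{87} - 23664} = \left(36 + \frac{225}{2}\right) \frac{1}{40092} - \frac{49916}{\frac{571310}{87}} = \frac{297}{2} \cdot \frac{1}{40092} - \frac{2171346}{285655} = \frac{99}{26728} - \frac{2171346}{285655} = - \frac{58007456043}{7634986840}$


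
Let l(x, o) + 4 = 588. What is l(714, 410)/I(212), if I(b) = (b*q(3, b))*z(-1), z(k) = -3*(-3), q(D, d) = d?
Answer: 73/50562 ≈ 0.0014438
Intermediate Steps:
z(k) = 9
l(x, o) = 584 (l(x, o) = -4 + 588 = 584)
I(b) = 9*b² (I(b) = (b*b)*9 = b²*9 = 9*b²)
l(714, 410)/I(212) = 584/((9*212²)) = 584/((9*44944)) = 584/404496 = 584*(1/404496) = 73/50562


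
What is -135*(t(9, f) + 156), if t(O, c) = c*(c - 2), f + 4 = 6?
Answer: -21060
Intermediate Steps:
f = 2 (f = -4 + 6 = 2)
t(O, c) = c*(-2 + c)
-135*(t(9, f) + 156) = -135*(2*(-2 + 2) + 156) = -135*(2*0 + 156) = -135*(0 + 156) = -135*156 = -21060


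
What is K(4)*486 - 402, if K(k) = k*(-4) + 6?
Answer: -5262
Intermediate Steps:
K(k) = 6 - 4*k (K(k) = -4*k + 6 = 6 - 4*k)
K(4)*486 - 402 = (6 - 4*4)*486 - 402 = (6 - 16)*486 - 402 = -10*486 - 402 = -4860 - 402 = -5262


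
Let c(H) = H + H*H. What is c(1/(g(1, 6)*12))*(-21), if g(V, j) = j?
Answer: -511/1728 ≈ -0.29572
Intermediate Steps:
c(H) = H + H²
c(1/(g(1, 6)*12))*(-21) = ((1/(6*12))*(1 + 1/(6*12)))*(-21) = (((⅙)*(1/12))*(1 + (⅙)*(1/12)))*(-21) = ((1 + 1/72)/72)*(-21) = ((1/72)*(73/72))*(-21) = (73/5184)*(-21) = -511/1728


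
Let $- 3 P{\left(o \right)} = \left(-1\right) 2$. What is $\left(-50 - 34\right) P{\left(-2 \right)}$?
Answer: $-56$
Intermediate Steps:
$P{\left(o \right)} = \frac{2}{3}$ ($P{\left(o \right)} = - \frac{\left(-1\right) 2}{3} = \left(- \frac{1}{3}\right) \left(-2\right) = \frac{2}{3}$)
$\left(-50 - 34\right) P{\left(-2 \right)} = \left(-50 - 34\right) \frac{2}{3} = \left(-84\right) \frac{2}{3} = -56$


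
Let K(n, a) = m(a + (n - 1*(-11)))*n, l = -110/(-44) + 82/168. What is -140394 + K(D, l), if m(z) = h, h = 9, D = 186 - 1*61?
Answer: -139269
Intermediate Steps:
D = 125 (D = 186 - 61 = 125)
l = 251/84 (l = -110*(-1/44) + 82*(1/168) = 5/2 + 41/84 = 251/84 ≈ 2.9881)
m(z) = 9
K(n, a) = 9*n
-140394 + K(D, l) = -140394 + 9*125 = -140394 + 1125 = -139269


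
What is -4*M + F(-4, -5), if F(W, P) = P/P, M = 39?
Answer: -155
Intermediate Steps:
F(W, P) = 1
-4*M + F(-4, -5) = -4*39 + 1 = -156 + 1 = -155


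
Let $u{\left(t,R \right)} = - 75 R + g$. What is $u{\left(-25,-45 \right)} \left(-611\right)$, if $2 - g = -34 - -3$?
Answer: $-2082288$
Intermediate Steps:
$g = 33$ ($g = 2 - \left(-34 - -3\right) = 2 - \left(-34 + 3\right) = 2 - -31 = 2 + 31 = 33$)
$u{\left(t,R \right)} = 33 - 75 R$ ($u{\left(t,R \right)} = - 75 R + 33 = 33 - 75 R$)
$u{\left(-25,-45 \right)} \left(-611\right) = \left(33 - -3375\right) \left(-611\right) = \left(33 + 3375\right) \left(-611\right) = 3408 \left(-611\right) = -2082288$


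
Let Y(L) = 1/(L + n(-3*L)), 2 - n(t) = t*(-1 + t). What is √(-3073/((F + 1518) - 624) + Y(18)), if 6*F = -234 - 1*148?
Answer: I*√7994684744458/1469690 ≈ 1.9239*I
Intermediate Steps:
n(t) = 2 - t*(-1 + t)
F = -191/3 (F = (-234 - 1*148)/6 = (-234 - 148)/6 = (⅙)*(-382) = -191/3 ≈ -63.667)
Y(L) = 1/(2 - 9*L² - 2*L) (Y(L) = 1/(L + (2 - 3*L - (-3*L)²)) = 1/(L + (2 - 3*L - 9*L²)) = 1/(L + (2 - 9*L² - 3*L)) = 1/(2 - 9*L² - 2*L))
√(-3073/((F + 1518) - 624) + Y(18)) = √(-3073/((-191/3 + 1518) - 624) - 1/(-2 + 2*18 + 9*18²)) = √(-3073/(4363/3 - 624) - 1/(-2 + 36 + 9*324)) = √(-3073/2491/3 - 1/(-2 + 36 + 2916)) = √(-3073*3/2491 - 1/2950) = √(-9219/2491 - 1*1/2950) = √(-9219/2491 - 1/2950) = √(-27198541/7348450) = I*√7994684744458/1469690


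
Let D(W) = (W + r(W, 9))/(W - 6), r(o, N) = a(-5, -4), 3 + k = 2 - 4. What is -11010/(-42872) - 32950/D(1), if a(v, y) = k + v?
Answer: -3531531455/192924 ≈ -18305.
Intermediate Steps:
k = -5 (k = -3 + (2 - 4) = -3 - 2 = -5)
a(v, y) = -5 + v
r(o, N) = -10 (r(o, N) = -5 - 5 = -10)
D(W) = (-10 + W)/(-6 + W) (D(W) = (W - 10)/(W - 6) = (-10 + W)/(-6 + W))
-11010/(-42872) - 32950/D(1) = -11010/(-42872) - 32950*(-6 + 1)/(-10 + 1) = -11010*(-1/42872) - 32950/(-9/(-5)) = 5505/21436 - 32950/((-⅕*(-9))) = 5505/21436 - 32950/9/5 = 5505/21436 - 32950*5/9 = 5505/21436 - 164750/9 = -3531531455/192924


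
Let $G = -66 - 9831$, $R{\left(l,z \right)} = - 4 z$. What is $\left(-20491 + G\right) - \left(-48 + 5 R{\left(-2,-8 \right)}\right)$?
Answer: $-30500$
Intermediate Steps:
$G = -9897$
$\left(-20491 + G\right) - \left(-48 + 5 R{\left(-2,-8 \right)}\right) = \left(-20491 - 9897\right) + \left(48 - 5 \left(\left(-4\right) \left(-8\right)\right)\right) = -30388 + \left(48 - 160\right) = -30388 - 112 = -30500$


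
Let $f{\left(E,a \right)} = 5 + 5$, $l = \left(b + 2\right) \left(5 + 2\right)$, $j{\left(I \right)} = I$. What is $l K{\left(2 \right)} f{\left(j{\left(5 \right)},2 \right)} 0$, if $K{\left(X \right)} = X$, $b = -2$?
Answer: $0$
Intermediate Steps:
$l = 0$ ($l = \left(-2 + 2\right) \left(5 + 2\right) = 0 \cdot 7 = 0$)
$f{\left(E,a \right)} = 10$
$l K{\left(2 \right)} f{\left(j{\left(5 \right)},2 \right)} 0 = 0 \cdot 2 \cdot 10 \cdot 0 = 0 \cdot 20 \cdot 0 = 0 \cdot 0 = 0$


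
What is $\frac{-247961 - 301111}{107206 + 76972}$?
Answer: $- \frac{274536}{92089} \approx -2.9812$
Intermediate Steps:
$\frac{-247961 - 301111}{107206 + 76972} = - \frac{549072}{184178} = \left(-549072\right) \frac{1}{184178} = - \frac{274536}{92089}$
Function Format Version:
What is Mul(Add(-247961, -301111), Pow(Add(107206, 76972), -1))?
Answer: Rational(-274536, 92089) ≈ -2.9812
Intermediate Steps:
Mul(Add(-247961, -301111), Pow(Add(107206, 76972), -1)) = Mul(-549072, Pow(184178, -1)) = Mul(-549072, Rational(1, 184178)) = Rational(-274536, 92089)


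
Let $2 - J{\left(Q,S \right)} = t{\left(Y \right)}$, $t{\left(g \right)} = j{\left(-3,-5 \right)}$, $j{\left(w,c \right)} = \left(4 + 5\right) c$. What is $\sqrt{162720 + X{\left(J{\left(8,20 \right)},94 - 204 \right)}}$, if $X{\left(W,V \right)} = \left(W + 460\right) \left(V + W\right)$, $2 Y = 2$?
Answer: $3 \sqrt{14531} \approx 361.63$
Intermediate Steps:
$Y = 1$ ($Y = \frac{1}{2} \cdot 2 = 1$)
$j{\left(w,c \right)} = 9 c$
$t{\left(g \right)} = -45$ ($t{\left(g \right)} = 9 \left(-5\right) = -45$)
$J{\left(Q,S \right)} = 47$ ($J{\left(Q,S \right)} = 2 - -45 = 2 + 45 = 47$)
$X{\left(W,V \right)} = \left(460 + W\right) \left(V + W\right)$
$\sqrt{162720 + X{\left(J{\left(8,20 \right)},94 - 204 \right)}} = \sqrt{162720 + \left(47^{2} + 460 \left(94 - 204\right) + 460 \cdot 47 + \left(94 - 204\right) 47\right)} = \sqrt{162720 + \left(2209 + 460 \left(94 - 204\right) + 21620 + \left(94 - 204\right) 47\right)} = \sqrt{162720 + \left(2209 + 460 \left(-110\right) + 21620 - 5170\right)} = \sqrt{162720 + \left(2209 - 50600 + 21620 - 5170\right)} = \sqrt{162720 - 31941} = \sqrt{130779} = 3 \sqrt{14531}$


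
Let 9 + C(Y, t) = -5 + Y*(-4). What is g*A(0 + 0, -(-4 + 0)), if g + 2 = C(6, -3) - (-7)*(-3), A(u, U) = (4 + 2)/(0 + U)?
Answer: -183/2 ≈ -91.500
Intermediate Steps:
C(Y, t) = -14 - 4*Y (C(Y, t) = -9 + (-5 + Y*(-4)) = -9 + (-5 - 4*Y) = -14 - 4*Y)
A(u, U) = 6/U
g = -61 (g = -2 + ((-14 - 4*6) - (-7)*(-3)) = -2 + ((-14 - 24) - 1*21) = -2 + (-38 - 21) = -2 - 59 = -61)
g*A(0 + 0, -(-4 + 0)) = -366/((-(-4 + 0))) = -366/((-1*(-4))) = -366/4 = -61*3/2 = -183/2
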